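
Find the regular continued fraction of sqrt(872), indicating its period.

Write x_i = (sqrt(872) + m_i)/d_i with (m_0, d_0) = (0, 1). a_0 = floor(sqrt(872)) = 29, since 29^2 = 841 <= 872 < 900 = 30^2.
Iterate m_{i+1} = d_i*a_i - m_i, d_{i+1} = (872 - m_{i+1}^2)/d_i, a_{i+1} = floor((a_0 + m_{i+1})/d_{i+1}):
  m_1 = 1*29 - 0 = 29, d_1 = (872 - 29^2)/1 = 31/1 = 31, a_1 = floor((29 + 29)/31) = 1.
  m_2 = 31*1 - 29 = 2, d_2 = (872 - 2^2)/31 = 868/31 = 28, a_2 = floor((29 + 2)/28) = 1.
  m_3 = 28*1 - 2 = 26, d_3 = (872 - 26^2)/28 = 196/28 = 7, a_3 = floor((29 + 26)/7) = 7.
  m_4 = 7*7 - 26 = 23, d_4 = (872 - 23^2)/7 = 343/7 = 49, a_4 = floor((29 + 23)/49) = 1.
  m_5 = 49*1 - 23 = 26, d_5 = (872 - 26^2)/49 = 196/49 = 4, a_5 = floor((29 + 26)/4) = 13.
  m_6 = 4*13 - 26 = 26, d_6 = (872 - 26^2)/4 = 196/4 = 49, a_6 = floor((29 + 26)/49) = 1.
  m_7 = 49*1 - 26 = 23, d_7 = (872 - 23^2)/49 = 343/49 = 7, a_7 = floor((29 + 23)/7) = 7.
  m_8 = 7*7 - 23 = 26, d_8 = (872 - 26^2)/7 = 196/7 = 28, a_8 = floor((29 + 26)/28) = 1.
  m_9 = 28*1 - 26 = 2, d_9 = (872 - 2^2)/28 = 868/28 = 31, a_9 = floor((29 + 2)/31) = 1.
  m_10 = 31*1 - 2 = 29, d_10 = (872 - 29^2)/31 = 31/31 = 1, a_10 = floor((29 + 29)/1) = 58.
  m_11 = 1*58 - 29 = 29, d_11 = (872 - 29^2)/1 = 31/1 = 31: (m_11, d_11) = (m_1, d_1) = (29, 31), so from here the quotients repeat a_1, ..., a_10; the period length is 10.
Hence the expansion of sqrt(872) is a_0 = 29 followed by the repeating block 1, 1, 7, 1, 13, 1, 7, 1, 1, 58 (period 10).

[29; (1, 1, 7, 1, 13, 1, 7, 1, 1, 58)]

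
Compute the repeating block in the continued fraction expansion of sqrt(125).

Write x_i = (sqrt(125) + m_i)/d_i with (m_0, d_0) = (0, 1). a_0 = floor(sqrt(125)) = 11, since 11^2 = 121 <= 125 < 144 = 12^2.
Iterate m_{i+1} = d_i*a_i - m_i, d_{i+1} = (125 - m_{i+1}^2)/d_i, a_{i+1} = floor((a_0 + m_{i+1})/d_{i+1}):
  m_1 = 1*11 - 0 = 11, d_1 = (125 - 11^2)/1 = 4/1 = 4, a_1 = floor((11 + 11)/4) = 5.
  m_2 = 4*5 - 11 = 9, d_2 = (125 - 9^2)/4 = 44/4 = 11, a_2 = floor((11 + 9)/11) = 1.
  m_3 = 11*1 - 9 = 2, d_3 = (125 - 2^2)/11 = 121/11 = 11, a_3 = floor((11 + 2)/11) = 1.
  m_4 = 11*1 - 2 = 9, d_4 = (125 - 9^2)/11 = 44/11 = 4, a_4 = floor((11 + 9)/4) = 5.
  m_5 = 4*5 - 9 = 11, d_5 = (125 - 11^2)/4 = 4/4 = 1, a_5 = floor((11 + 11)/1) = 22.
  m_6 = 1*22 - 11 = 11, d_6 = (125 - 11^2)/1 = 4/1 = 4: (m_6, d_6) = (m_1, d_1) = (11, 4), so from here the quotients repeat a_1, ..., a_5; the period length is 5.
Hence the expansion of sqrt(125) is a_0 = 11 followed by the repeating block 5, 1, 1, 5, 22 (period 5).

[11; (5, 1, 1, 5, 22)]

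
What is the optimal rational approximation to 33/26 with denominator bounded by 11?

Expand x = 33/26 as a continued fraction with the Euclidean algorithm:
  33 = 1*26 + 7, so a_0 = 1.
  26 = 3*7 + 5, so a_1 = 3.
  7 = 1*5 + 2, so a_2 = 1.
  5 = 2*2 + 1, so a_3 = 2.
  2 = 2*1 + 0, so a_4 = 2.
so x = [1; 3, 1, 2, 2].
Convergents (p_i = a_i*p_{i-1} + p_{i-2}, q_i = a_i*q_{i-1} + q_{i-2} with p_{-2}=0, p_{-1}=1, q_{-2}=1, q_{-1}=0), until the denominator exceeds 11:
  i=0: a_0=1, p_0 = 1*1 + 0 = 1, q_0 = 1*0 + 1 = 1.
  i=1: a_1=3, p_1 = 3*1 + 1 = 4, q_1 = 3*1 + 0 = 3.
  i=2: a_2=1, p_2 = 1*4 + 1 = 5, q_2 = 1*3 + 1 = 4.
  i=3: a_3=2, p_3 = 2*5 + 4 = 14, q_3 = 2*4 + 3 = 11.
  i=4: a_4=2, p_4 = 2*14 + 5 = 33, q_4 = 2*11 + 4 = 26.
q_4 = 26 > 11, so the last convergent with denominator <= 11 is p_3/q_3 = 14/11.
The closest fraction with denominator <= 11 is either p_3/q_3 or the intermediate fraction (k*p_3 + p_2)/(k*q_3 + q_2) with the largest k >= 1 whose denominator stays <= 11; these approach x as k grows, and every other convergent or intermediate fraction in range is farther away.
Largest k: floor((11 - q_2)/q_3) = floor((11 - 4)/11) = 0.
Since k = 0, no intermediate fraction beyond p_3/q_3 has denominator <= 11, so the convergent 14/11 is the closest (its error is |33*11 - 14*26|/(26*11) = 1/286).

14/11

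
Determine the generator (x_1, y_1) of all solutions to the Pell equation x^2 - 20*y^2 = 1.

(x, y) = (9, 2)

First expand sqrt(20) as a continued fraction. With x_i = (sqrt(20) + m_i)/d_i and (m_0, d_0) = (0, 1): a_0 = floor(sqrt(20)) = 4, since 4^2 = 16 <= 20 < 25 = 5^2.
Iterate m_{i+1} = d_i*a_i - m_i, d_{i+1} = (20 - m_{i+1}^2)/d_i, a_{i+1} = floor((a_0 + m_{i+1})/d_{i+1}):
  m_1 = 1*4 - 0 = 4, d_1 = (20 - 4^2)/1 = 4/1 = 4, a_1 = floor((4 + 4)/4) = 2.
  m_2 = 4*2 - 4 = 4, d_2 = (20 - 4^2)/4 = 4/4 = 1, a_2 = floor((4 + 4)/1) = 8.
  m_3 = 1*8 - 4 = 4, d_3 = (20 - 4^2)/1 = 4/1 = 4: (m_3, d_3) = (m_1, d_1) = (4, 4), so from here the quotients repeat a_1, a_2; the period length is 2.
So sqrt(20) = [4; (2, 8)] with period length k = 2.
k is even, so the fundamental solution of x^2 - 20y^2 = 1 is (p_{k-1}, q_{k-1}) = (p_1, q_1); compute convergents through index 1.
Convergents (p_i = a_i*p_{i-1} + p_{i-2}, q_i = a_i*q_{i-1} + q_{i-2} with p_{-2}=0, p_{-1}=1, q_{-2}=1, q_{-1}=0):
  i=0: a_0=4, p_0 = 4*1 + 0 = 4, q_0 = 4*0 + 1 = 1.
  i=1: a_1=2, p_1 = 2*4 + 1 = 9, q_1 = 2*1 + 0 = 2.
Check: 9^2 - 20*2^2 = 81 - 80 = 1, so (x, y) = (9, 2) solves the equation, and by the theorem it is the least positive solution.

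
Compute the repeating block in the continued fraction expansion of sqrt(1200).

Write x_i = (sqrt(1200) + m_i)/d_i with (m_0, d_0) = (0, 1). a_0 = floor(sqrt(1200)) = 34, since 34^2 = 1156 <= 1200 < 1225 = 35^2.
Iterate m_{i+1} = d_i*a_i - m_i, d_{i+1} = (1200 - m_{i+1}^2)/d_i, a_{i+1} = floor((a_0 + m_{i+1})/d_{i+1}):
  m_1 = 1*34 - 0 = 34, d_1 = (1200 - 34^2)/1 = 44/1 = 44, a_1 = floor((34 + 34)/44) = 1.
  m_2 = 44*1 - 34 = 10, d_2 = (1200 - 10^2)/44 = 1100/44 = 25, a_2 = floor((34 + 10)/25) = 1.
  m_3 = 25*1 - 10 = 15, d_3 = (1200 - 15^2)/25 = 975/25 = 39, a_3 = floor((34 + 15)/39) = 1.
  m_4 = 39*1 - 15 = 24, d_4 = (1200 - 24^2)/39 = 624/39 = 16, a_4 = floor((34 + 24)/16) = 3.
  m_5 = 16*3 - 24 = 24, d_5 = (1200 - 24^2)/16 = 624/16 = 39, a_5 = floor((34 + 24)/39) = 1.
  m_6 = 39*1 - 24 = 15, d_6 = (1200 - 15^2)/39 = 975/39 = 25, a_6 = floor((34 + 15)/25) = 1.
  m_7 = 25*1 - 15 = 10, d_7 = (1200 - 10^2)/25 = 1100/25 = 44, a_7 = floor((34 + 10)/44) = 1.
  m_8 = 44*1 - 10 = 34, d_8 = (1200 - 34^2)/44 = 44/44 = 1, a_8 = floor((34 + 34)/1) = 68.
  m_9 = 1*68 - 34 = 34, d_9 = (1200 - 34^2)/1 = 44/1 = 44: (m_9, d_9) = (m_1, d_1) = (34, 44), so from here the quotients repeat a_1, ..., a_8; the period length is 8.
Hence the expansion of sqrt(1200) is a_0 = 34 followed by the repeating block 1, 1, 1, 3, 1, 1, 1, 68 (period 8).

[34; (1, 1, 1, 3, 1, 1, 1, 68)]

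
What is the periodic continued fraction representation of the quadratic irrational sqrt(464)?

Write x_i = (sqrt(464) + m_i)/d_i with (m_0, d_0) = (0, 1). a_0 = floor(sqrt(464)) = 21, since 21^2 = 441 <= 464 < 484 = 22^2.
Iterate m_{i+1} = d_i*a_i - m_i, d_{i+1} = (464 - m_{i+1}^2)/d_i, a_{i+1} = floor((a_0 + m_{i+1})/d_{i+1}):
  m_1 = 1*21 - 0 = 21, d_1 = (464 - 21^2)/1 = 23/1 = 23, a_1 = floor((21 + 21)/23) = 1.
  m_2 = 23*1 - 21 = 2, d_2 = (464 - 2^2)/23 = 460/23 = 20, a_2 = floor((21 + 2)/20) = 1.
  m_3 = 20*1 - 2 = 18, d_3 = (464 - 18^2)/20 = 140/20 = 7, a_3 = floor((21 + 18)/7) = 5.
  m_4 = 7*5 - 18 = 17, d_4 = (464 - 17^2)/7 = 175/7 = 25, a_4 = floor((21 + 17)/25) = 1.
  m_5 = 25*1 - 17 = 8, d_5 = (464 - 8^2)/25 = 400/25 = 16, a_5 = floor((21 + 8)/16) = 1.
  m_6 = 16*1 - 8 = 8, d_6 = (464 - 8^2)/16 = 400/16 = 25, a_6 = floor((21 + 8)/25) = 1.
  m_7 = 25*1 - 8 = 17, d_7 = (464 - 17^2)/25 = 175/25 = 7, a_7 = floor((21 + 17)/7) = 5.
  m_8 = 7*5 - 17 = 18, d_8 = (464 - 18^2)/7 = 140/7 = 20, a_8 = floor((21 + 18)/20) = 1.
  m_9 = 20*1 - 18 = 2, d_9 = (464 - 2^2)/20 = 460/20 = 23, a_9 = floor((21 + 2)/23) = 1.
  m_10 = 23*1 - 2 = 21, d_10 = (464 - 21^2)/23 = 23/23 = 1, a_10 = floor((21 + 21)/1) = 42.
  m_11 = 1*42 - 21 = 21, d_11 = (464 - 21^2)/1 = 23/1 = 23: (m_11, d_11) = (m_1, d_1) = (21, 23), so from here the quotients repeat a_1, ..., a_10; the period length is 10.
Hence the expansion of sqrt(464) is a_0 = 21 followed by the repeating block 1, 1, 5, 1, 1, 1, 5, 1, 1, 42 (period 10).

[21; (1, 1, 5, 1, 1, 1, 5, 1, 1, 42)]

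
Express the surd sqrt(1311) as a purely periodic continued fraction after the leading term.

[36; (4, 1, 4, 2, 1, 2, 4, 1, 4, 72)]

Write x_i = (sqrt(1311) + m_i)/d_i with (m_0, d_0) = (0, 1). a_0 = floor(sqrt(1311)) = 36, since 36^2 = 1296 <= 1311 < 1369 = 37^2.
Iterate m_{i+1} = d_i*a_i - m_i, d_{i+1} = (1311 - m_{i+1}^2)/d_i, a_{i+1} = floor((a_0 + m_{i+1})/d_{i+1}):
  m_1 = 1*36 - 0 = 36, d_1 = (1311 - 36^2)/1 = 15/1 = 15, a_1 = floor((36 + 36)/15) = 4.
  m_2 = 15*4 - 36 = 24, d_2 = (1311 - 24^2)/15 = 735/15 = 49, a_2 = floor((36 + 24)/49) = 1.
  m_3 = 49*1 - 24 = 25, d_3 = (1311 - 25^2)/49 = 686/49 = 14, a_3 = floor((36 + 25)/14) = 4.
  m_4 = 14*4 - 25 = 31, d_4 = (1311 - 31^2)/14 = 350/14 = 25, a_4 = floor((36 + 31)/25) = 2.
  m_5 = 25*2 - 31 = 19, d_5 = (1311 - 19^2)/25 = 950/25 = 38, a_5 = floor((36 + 19)/38) = 1.
  m_6 = 38*1 - 19 = 19, d_6 = (1311 - 19^2)/38 = 950/38 = 25, a_6 = floor((36 + 19)/25) = 2.
  m_7 = 25*2 - 19 = 31, d_7 = (1311 - 31^2)/25 = 350/25 = 14, a_7 = floor((36 + 31)/14) = 4.
  m_8 = 14*4 - 31 = 25, d_8 = (1311 - 25^2)/14 = 686/14 = 49, a_8 = floor((36 + 25)/49) = 1.
  m_9 = 49*1 - 25 = 24, d_9 = (1311 - 24^2)/49 = 735/49 = 15, a_9 = floor((36 + 24)/15) = 4.
  m_10 = 15*4 - 24 = 36, d_10 = (1311 - 36^2)/15 = 15/15 = 1, a_10 = floor((36 + 36)/1) = 72.
  m_11 = 1*72 - 36 = 36, d_11 = (1311 - 36^2)/1 = 15/1 = 15: (m_11, d_11) = (m_1, d_1) = (36, 15), so from here the quotients repeat a_1, ..., a_10; the period length is 10.
Hence the expansion of sqrt(1311) is a_0 = 36 followed by the repeating block 4, 1, 4, 2, 1, 2, 4, 1, 4, 72 (period 10).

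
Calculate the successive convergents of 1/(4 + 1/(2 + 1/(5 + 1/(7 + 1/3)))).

Using the convergent recurrence p_i = a_i*p_{i-1} + p_{i-2}, q_i = a_i*q_{i-1} + q_{i-2} with p_{-2}=0, p_{-1}=1, q_{-2}=1, q_{-1}=0:
  i=0: a_0=0, p_0 = 0*1 + 0 = 0, q_0 = 0*0 + 1 = 1.
  i=1: a_1=4, p_1 = 4*0 + 1 = 1, q_1 = 4*1 + 0 = 4.
  i=2: a_2=2, p_2 = 2*1 + 0 = 2, q_2 = 2*4 + 1 = 9.
  i=3: a_3=5, p_3 = 5*2 + 1 = 11, q_3 = 5*9 + 4 = 49.
  i=4: a_4=7, p_4 = 7*11 + 2 = 79, q_4 = 7*49 + 9 = 352.
  i=5: a_5=3, p_5 = 3*79 + 11 = 248, q_5 = 3*352 + 49 = 1105.

0/1, 1/4, 2/9, 11/49, 79/352, 248/1105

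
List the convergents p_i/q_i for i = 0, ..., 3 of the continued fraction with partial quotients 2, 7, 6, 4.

2/1, 15/7, 92/43, 383/179

Using the convergent recurrence p_i = a_i*p_{i-1} + p_{i-2}, q_i = a_i*q_{i-1} + q_{i-2} with p_{-2}=0, p_{-1}=1, q_{-2}=1, q_{-1}=0:
  i=0: a_0=2, p_0 = 2*1 + 0 = 2, q_0 = 2*0 + 1 = 1.
  i=1: a_1=7, p_1 = 7*2 + 1 = 15, q_1 = 7*1 + 0 = 7.
  i=2: a_2=6, p_2 = 6*15 + 2 = 92, q_2 = 6*7 + 1 = 43.
  i=3: a_3=4, p_3 = 4*92 + 15 = 383, q_3 = 4*43 + 7 = 179.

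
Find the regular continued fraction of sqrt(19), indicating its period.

Write x_i = (sqrt(19) + m_i)/d_i with (m_0, d_0) = (0, 1). a_0 = floor(sqrt(19)) = 4, since 4^2 = 16 <= 19 < 25 = 5^2.
Iterate m_{i+1} = d_i*a_i - m_i, d_{i+1} = (19 - m_{i+1}^2)/d_i, a_{i+1} = floor((a_0 + m_{i+1})/d_{i+1}):
  m_1 = 1*4 - 0 = 4, d_1 = (19 - 4^2)/1 = 3/1 = 3, a_1 = floor((4 + 4)/3) = 2.
  m_2 = 3*2 - 4 = 2, d_2 = (19 - 2^2)/3 = 15/3 = 5, a_2 = floor((4 + 2)/5) = 1.
  m_3 = 5*1 - 2 = 3, d_3 = (19 - 3^2)/5 = 10/5 = 2, a_3 = floor((4 + 3)/2) = 3.
  m_4 = 2*3 - 3 = 3, d_4 = (19 - 3^2)/2 = 10/2 = 5, a_4 = floor((4 + 3)/5) = 1.
  m_5 = 5*1 - 3 = 2, d_5 = (19 - 2^2)/5 = 15/5 = 3, a_5 = floor((4 + 2)/3) = 2.
  m_6 = 3*2 - 2 = 4, d_6 = (19 - 4^2)/3 = 3/3 = 1, a_6 = floor((4 + 4)/1) = 8.
  m_7 = 1*8 - 4 = 4, d_7 = (19 - 4^2)/1 = 3/1 = 3: (m_7, d_7) = (m_1, d_1) = (4, 3), so from here the quotients repeat a_1, ..., a_6; the period length is 6.
Hence the expansion of sqrt(19) is a_0 = 4 followed by the repeating block 2, 1, 3, 1, 2, 8 (period 6).

[4; (2, 1, 3, 1, 2, 8)]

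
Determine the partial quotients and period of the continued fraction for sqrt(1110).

Write x_i = (sqrt(1110) + m_i)/d_i with (m_0, d_0) = (0, 1). a_0 = floor(sqrt(1110)) = 33, since 33^2 = 1089 <= 1110 < 1156 = 34^2.
Iterate m_{i+1} = d_i*a_i - m_i, d_{i+1} = (1110 - m_{i+1}^2)/d_i, a_{i+1} = floor((a_0 + m_{i+1})/d_{i+1}):
  m_1 = 1*33 - 0 = 33, d_1 = (1110 - 33^2)/1 = 21/1 = 21, a_1 = floor((33 + 33)/21) = 3.
  m_2 = 21*3 - 33 = 30, d_2 = (1110 - 30^2)/21 = 210/21 = 10, a_2 = floor((33 + 30)/10) = 6.
  m_3 = 10*6 - 30 = 30, d_3 = (1110 - 30^2)/10 = 210/10 = 21, a_3 = floor((33 + 30)/21) = 3.
  m_4 = 21*3 - 30 = 33, d_4 = (1110 - 33^2)/21 = 21/21 = 1, a_4 = floor((33 + 33)/1) = 66.
  m_5 = 1*66 - 33 = 33, d_5 = (1110 - 33^2)/1 = 21/1 = 21: (m_5, d_5) = (m_1, d_1) = (33, 21), so from here the quotients repeat a_1, ..., a_4; the period length is 4.
Hence the expansion of sqrt(1110) is a_0 = 33 followed by the repeating block 3, 6, 3, 66 (period 4).

[33; (3, 6, 3, 66)]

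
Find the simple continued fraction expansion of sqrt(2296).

Write x_i = (sqrt(2296) + m_i)/d_i with (m_0, d_0) = (0, 1). a_0 = floor(sqrt(2296)) = 47, since 47^2 = 2209 <= 2296 < 2304 = 48^2.
Iterate m_{i+1} = d_i*a_i - m_i, d_{i+1} = (2296 - m_{i+1}^2)/d_i, a_{i+1} = floor((a_0 + m_{i+1})/d_{i+1}):
  m_1 = 1*47 - 0 = 47, d_1 = (2296 - 47^2)/1 = 87/1 = 87, a_1 = floor((47 + 47)/87) = 1.
  m_2 = 87*1 - 47 = 40, d_2 = (2296 - 40^2)/87 = 696/87 = 8, a_2 = floor((47 + 40)/8) = 10.
  m_3 = 8*10 - 40 = 40, d_3 = (2296 - 40^2)/8 = 696/8 = 87, a_3 = floor((47 + 40)/87) = 1.
  m_4 = 87*1 - 40 = 47, d_4 = (2296 - 47^2)/87 = 87/87 = 1, a_4 = floor((47 + 47)/1) = 94.
  m_5 = 1*94 - 47 = 47, d_5 = (2296 - 47^2)/1 = 87/1 = 87: (m_5, d_5) = (m_1, d_1) = (47, 87), so from here the quotients repeat a_1, ..., a_4; the period length is 4.
Hence the expansion of sqrt(2296) is a_0 = 47 followed by the repeating block 1, 10, 1, 94 (period 4).

[47; (1, 10, 1, 94)]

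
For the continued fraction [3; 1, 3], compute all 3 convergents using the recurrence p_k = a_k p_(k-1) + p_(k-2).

3/1, 4/1, 15/4

Using the convergent recurrence p_i = a_i*p_{i-1} + p_{i-2}, q_i = a_i*q_{i-1} + q_{i-2} with p_{-2}=0, p_{-1}=1, q_{-2}=1, q_{-1}=0:
  i=0: a_0=3, p_0 = 3*1 + 0 = 3, q_0 = 3*0 + 1 = 1.
  i=1: a_1=1, p_1 = 1*3 + 1 = 4, q_1 = 1*1 + 0 = 1.
  i=2: a_2=3, p_2 = 3*4 + 3 = 15, q_2 = 3*1 + 1 = 4.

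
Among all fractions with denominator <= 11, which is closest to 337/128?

29/11

Expand x = 337/128 as a continued fraction with the Euclidean algorithm:
  337 = 2*128 + 81, so a_0 = 2.
  128 = 1*81 + 47, so a_1 = 1.
  81 = 1*47 + 34, so a_2 = 1.
  47 = 1*34 + 13, so a_3 = 1.
  34 = 2*13 + 8, so a_4 = 2.
  13 = 1*8 + 5, so a_5 = 1.
  8 = 1*5 + 3, so a_6 = 1.
  5 = 1*3 + 2, so a_7 = 1.
  3 = 1*2 + 1, so a_8 = 1.
  2 = 2*1 + 0, so a_9 = 2.
so x = [2; 1, 1, 1, 2, 1, 1, 1, 1, 2].
Convergents (p_i = a_i*p_{i-1} + p_{i-2}, q_i = a_i*q_{i-1} + q_{i-2} with p_{-2}=0, p_{-1}=1, q_{-2}=1, q_{-1}=0), until the denominator exceeds 11:
  i=0: a_0=2, p_0 = 2*1 + 0 = 2, q_0 = 2*0 + 1 = 1.
  i=1: a_1=1, p_1 = 1*2 + 1 = 3, q_1 = 1*1 + 0 = 1.
  i=2: a_2=1, p_2 = 1*3 + 2 = 5, q_2 = 1*1 + 1 = 2.
  i=3: a_3=1, p_3 = 1*5 + 3 = 8, q_3 = 1*2 + 1 = 3.
  i=4: a_4=2, p_4 = 2*8 + 5 = 21, q_4 = 2*3 + 2 = 8.
  i=5: a_5=1, p_5 = 1*21 + 8 = 29, q_5 = 1*8 + 3 = 11.
  i=6: a_6=1, p_6 = 1*29 + 21 = 50, q_6 = 1*11 + 8 = 19.
q_6 = 19 > 11, so the last convergent with denominator <= 11 is p_5/q_5 = 29/11.
The closest fraction with denominator <= 11 is either p_5/q_5 or the intermediate fraction (k*p_5 + p_4)/(k*q_5 + q_4) with the largest k >= 1 whose denominator stays <= 11; these approach x as k grows, and every other convergent or intermediate fraction in range is farther away.
Largest k: floor((11 - q_4)/q_5) = floor((11 - 8)/11) = 0.
Since k = 0, no intermediate fraction beyond p_5/q_5 has denominator <= 11, so the convergent 29/11 is the closest (its error is |337*11 - 29*128|/(128*11) = 5/1408).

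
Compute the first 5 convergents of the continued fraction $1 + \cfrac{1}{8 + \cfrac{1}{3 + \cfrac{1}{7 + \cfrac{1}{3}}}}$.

1/1, 9/8, 28/25, 205/183, 643/574

Using the convergent recurrence p_i = a_i*p_{i-1} + p_{i-2}, q_i = a_i*q_{i-1} + q_{i-2} with p_{-2}=0, p_{-1}=1, q_{-2}=1, q_{-1}=0:
  i=0: a_0=1, p_0 = 1*1 + 0 = 1, q_0 = 1*0 + 1 = 1.
  i=1: a_1=8, p_1 = 8*1 + 1 = 9, q_1 = 8*1 + 0 = 8.
  i=2: a_2=3, p_2 = 3*9 + 1 = 28, q_2 = 3*8 + 1 = 25.
  i=3: a_3=7, p_3 = 7*28 + 9 = 205, q_3 = 7*25 + 8 = 183.
  i=4: a_4=3, p_4 = 3*205 + 28 = 643, q_4 = 3*183 + 25 = 574.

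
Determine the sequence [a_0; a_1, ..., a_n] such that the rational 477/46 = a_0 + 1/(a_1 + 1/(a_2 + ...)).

[10; 2, 1, 2, 2, 2]

Run the Euclidean algorithm on 477 and 46; the successive quotients are the partial quotients a_0, a_1, ... (each step inverts the fractional part left over by the previous one):
  477 = 10*46 + 17, so a_0 = 10.
  46 = 2*17 + 12, so a_1 = 2.
  17 = 1*12 + 5, so a_2 = 1.
  12 = 2*5 + 2, so a_3 = 2.
  5 = 2*2 + 1, so a_4 = 2.
  2 = 2*1 + 0, so a_5 = 2.
The remainder reaches 0 after 6 divisions, so the expansion has 6 partial quotients, read off in order.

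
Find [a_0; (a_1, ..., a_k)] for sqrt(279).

[16; (1, 2, 2, 1, 2, 2, 1, 32)]

Write x_i = (sqrt(279) + m_i)/d_i with (m_0, d_0) = (0, 1). a_0 = floor(sqrt(279)) = 16, since 16^2 = 256 <= 279 < 289 = 17^2.
Iterate m_{i+1} = d_i*a_i - m_i, d_{i+1} = (279 - m_{i+1}^2)/d_i, a_{i+1} = floor((a_0 + m_{i+1})/d_{i+1}):
  m_1 = 1*16 - 0 = 16, d_1 = (279 - 16^2)/1 = 23/1 = 23, a_1 = floor((16 + 16)/23) = 1.
  m_2 = 23*1 - 16 = 7, d_2 = (279 - 7^2)/23 = 230/23 = 10, a_2 = floor((16 + 7)/10) = 2.
  m_3 = 10*2 - 7 = 13, d_3 = (279 - 13^2)/10 = 110/10 = 11, a_3 = floor((16 + 13)/11) = 2.
  m_4 = 11*2 - 13 = 9, d_4 = (279 - 9^2)/11 = 198/11 = 18, a_4 = floor((16 + 9)/18) = 1.
  m_5 = 18*1 - 9 = 9, d_5 = (279 - 9^2)/18 = 198/18 = 11, a_5 = floor((16 + 9)/11) = 2.
  m_6 = 11*2 - 9 = 13, d_6 = (279 - 13^2)/11 = 110/11 = 10, a_6 = floor((16 + 13)/10) = 2.
  m_7 = 10*2 - 13 = 7, d_7 = (279 - 7^2)/10 = 230/10 = 23, a_7 = floor((16 + 7)/23) = 1.
  m_8 = 23*1 - 7 = 16, d_8 = (279 - 16^2)/23 = 23/23 = 1, a_8 = floor((16 + 16)/1) = 32.
  m_9 = 1*32 - 16 = 16, d_9 = (279 - 16^2)/1 = 23/1 = 23: (m_9, d_9) = (m_1, d_1) = (16, 23), so from here the quotients repeat a_1, ..., a_8; the period length is 8.
Hence the expansion of sqrt(279) is a_0 = 16 followed by the repeating block 1, 2, 2, 1, 2, 2, 1, 32 (period 8).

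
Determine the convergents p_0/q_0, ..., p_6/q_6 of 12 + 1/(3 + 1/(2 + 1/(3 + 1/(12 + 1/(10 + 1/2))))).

Using the convergent recurrence p_i = a_i*p_{i-1} + p_{i-2}, q_i = a_i*q_{i-1} + q_{i-2} with p_{-2}=0, p_{-1}=1, q_{-2}=1, q_{-1}=0:
  i=0: a_0=12, p_0 = 12*1 + 0 = 12, q_0 = 12*0 + 1 = 1.
  i=1: a_1=3, p_1 = 3*12 + 1 = 37, q_1 = 3*1 + 0 = 3.
  i=2: a_2=2, p_2 = 2*37 + 12 = 86, q_2 = 2*3 + 1 = 7.
  i=3: a_3=3, p_3 = 3*86 + 37 = 295, q_3 = 3*7 + 3 = 24.
  i=4: a_4=12, p_4 = 12*295 + 86 = 3626, q_4 = 12*24 + 7 = 295.
  i=5: a_5=10, p_5 = 10*3626 + 295 = 36555, q_5 = 10*295 + 24 = 2974.
  i=6: a_6=2, p_6 = 2*36555 + 3626 = 76736, q_6 = 2*2974 + 295 = 6243.

12/1, 37/3, 86/7, 295/24, 3626/295, 36555/2974, 76736/6243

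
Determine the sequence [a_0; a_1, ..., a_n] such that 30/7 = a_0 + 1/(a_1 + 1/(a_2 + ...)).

[4; 3, 2]

Run the Euclidean algorithm on 30 and 7; the successive quotients are the partial quotients a_0, a_1, ... (each step inverts the fractional part left over by the previous one):
  30 = 4*7 + 2, so a_0 = 4.
  7 = 3*2 + 1, so a_1 = 3.
  2 = 2*1 + 0, so a_2 = 2.
The remainder reaches 0 after 3 divisions, so the expansion has 3 partial quotients, read off in order.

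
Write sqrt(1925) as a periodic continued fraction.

Write x_i = (sqrt(1925) + m_i)/d_i with (m_0, d_0) = (0, 1). a_0 = floor(sqrt(1925)) = 43, since 43^2 = 1849 <= 1925 < 1936 = 44^2.
Iterate m_{i+1} = d_i*a_i - m_i, d_{i+1} = (1925 - m_{i+1}^2)/d_i, a_{i+1} = floor((a_0 + m_{i+1})/d_{i+1}):
  m_1 = 1*43 - 0 = 43, d_1 = (1925 - 43^2)/1 = 76/1 = 76, a_1 = floor((43 + 43)/76) = 1.
  m_2 = 76*1 - 43 = 33, d_2 = (1925 - 33^2)/76 = 836/76 = 11, a_2 = floor((43 + 33)/11) = 6.
  m_3 = 11*6 - 33 = 33, d_3 = (1925 - 33^2)/11 = 836/11 = 76, a_3 = floor((43 + 33)/76) = 1.
  m_4 = 76*1 - 33 = 43, d_4 = (1925 - 43^2)/76 = 76/76 = 1, a_4 = floor((43 + 43)/1) = 86.
  m_5 = 1*86 - 43 = 43, d_5 = (1925 - 43^2)/1 = 76/1 = 76: (m_5, d_5) = (m_1, d_1) = (43, 76), so from here the quotients repeat a_1, ..., a_4; the period length is 4.
Hence the expansion of sqrt(1925) is a_0 = 43 followed by the repeating block 1, 6, 1, 86 (period 4).

[43; (1, 6, 1, 86)]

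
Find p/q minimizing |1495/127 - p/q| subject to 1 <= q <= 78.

Expand x = 1495/127 as a continued fraction with the Euclidean algorithm:
  1495 = 11*127 + 98, so a_0 = 11.
  127 = 1*98 + 29, so a_1 = 1.
  98 = 3*29 + 11, so a_2 = 3.
  29 = 2*11 + 7, so a_3 = 2.
  11 = 1*7 + 4, so a_4 = 1.
  7 = 1*4 + 3, so a_5 = 1.
  4 = 1*3 + 1, so a_6 = 1.
  3 = 3*1 + 0, so a_7 = 3.
so x = [11; 1, 3, 2, 1, 1, 1, 3].
Convergents (p_i = a_i*p_{i-1} + p_{i-2}, q_i = a_i*q_{i-1} + q_{i-2} with p_{-2}=0, p_{-1}=1, q_{-2}=1, q_{-1}=0), until the denominator exceeds 78:
  i=0: a_0=11, p_0 = 11*1 + 0 = 11, q_0 = 11*0 + 1 = 1.
  i=1: a_1=1, p_1 = 1*11 + 1 = 12, q_1 = 1*1 + 0 = 1.
  i=2: a_2=3, p_2 = 3*12 + 11 = 47, q_2 = 3*1 + 1 = 4.
  i=3: a_3=2, p_3 = 2*47 + 12 = 106, q_3 = 2*4 + 1 = 9.
  i=4: a_4=1, p_4 = 1*106 + 47 = 153, q_4 = 1*9 + 4 = 13.
  i=5: a_5=1, p_5 = 1*153 + 106 = 259, q_5 = 1*13 + 9 = 22.
  i=6: a_6=1, p_6 = 1*259 + 153 = 412, q_6 = 1*22 + 13 = 35.
  i=7: a_7=3, p_7 = 3*412 + 259 = 1495, q_7 = 3*35 + 22 = 127.
q_7 = 127 > 78, so the last convergent with denominator <= 78 is p_6/q_6 = 412/35.
The closest fraction with denominator <= 78 is either p_6/q_6 or the intermediate fraction (k*p_6 + p_5)/(k*q_6 + q_5) with the largest k >= 1 whose denominator stays <= 78; these approach x as k grows, and every other convergent or intermediate fraction in range is farther away.
Largest k: floor((78 - q_5)/q_6) = floor((78 - 22)/35) = 1.
That gives (1*412 + 259)/(1*35 + 22) = 671/57.
Compare the errors: |x - 412/35| = |1495*35 - 412*127|/(127*35) = 1/4445, and |x - 671/57| = |1495*57 - 671*127|/(127*57) = 2/7239.
Cross-multiplying, 1*7239 = 7239 < 8890 = 2*4445, so 1/4445 is smaller: the convergent 412/35 is closer to x than 671/57.

412/35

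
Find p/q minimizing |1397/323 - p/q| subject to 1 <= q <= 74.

Expand x = 1397/323 as a continued fraction with the Euclidean algorithm:
  1397 = 4*323 + 105, so a_0 = 4.
  323 = 3*105 + 8, so a_1 = 3.
  105 = 13*8 + 1, so a_2 = 13.
  8 = 8*1 + 0, so a_3 = 8.
so x = [4; 3, 13, 8].
Convergents (p_i = a_i*p_{i-1} + p_{i-2}, q_i = a_i*q_{i-1} + q_{i-2} with p_{-2}=0, p_{-1}=1, q_{-2}=1, q_{-1}=0), until the denominator exceeds 74:
  i=0: a_0=4, p_0 = 4*1 + 0 = 4, q_0 = 4*0 + 1 = 1.
  i=1: a_1=3, p_1 = 3*4 + 1 = 13, q_1 = 3*1 + 0 = 3.
  i=2: a_2=13, p_2 = 13*13 + 4 = 173, q_2 = 13*3 + 1 = 40.
  i=3: a_3=8, p_3 = 8*173 + 13 = 1397, q_3 = 8*40 + 3 = 323.
q_3 = 323 > 74, so the last convergent with denominator <= 74 is p_2/q_2 = 173/40.
The closest fraction with denominator <= 74 is either p_2/q_2 or the intermediate fraction (k*p_2 + p_1)/(k*q_2 + q_1) with the largest k >= 1 whose denominator stays <= 74; these approach x as k grows, and every other convergent or intermediate fraction in range is farther away.
Largest k: floor((74 - q_1)/q_2) = floor((74 - 3)/40) = 1.
That gives (1*173 + 13)/(1*40 + 3) = 186/43.
Compare the errors: |x - 173/40| = |1397*40 - 173*323|/(323*40) = 1/12920, and |x - 186/43| = |1397*43 - 186*323|/(323*43) = 7/13889.
Cross-multiplying, 1*13889 = 13889 < 90440 = 7*12920, so 1/12920 is smaller: the convergent 173/40 is closer to x than 186/43.

173/40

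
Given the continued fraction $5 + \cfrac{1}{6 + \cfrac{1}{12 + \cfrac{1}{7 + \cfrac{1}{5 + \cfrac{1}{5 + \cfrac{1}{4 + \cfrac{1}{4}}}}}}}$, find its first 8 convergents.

Using the convergent recurrence p_i = a_i*p_{i-1} + p_{i-2}, q_i = a_i*q_{i-1} + q_{i-2} with p_{-2}=0, p_{-1}=1, q_{-2}=1, q_{-1}=0:
  i=0: a_0=5, p_0 = 5*1 + 0 = 5, q_0 = 5*0 + 1 = 1.
  i=1: a_1=6, p_1 = 6*5 + 1 = 31, q_1 = 6*1 + 0 = 6.
  i=2: a_2=12, p_2 = 12*31 + 5 = 377, q_2 = 12*6 + 1 = 73.
  i=3: a_3=7, p_3 = 7*377 + 31 = 2670, q_3 = 7*73 + 6 = 517.
  i=4: a_4=5, p_4 = 5*2670 + 377 = 13727, q_4 = 5*517 + 73 = 2658.
  i=5: a_5=5, p_5 = 5*13727 + 2670 = 71305, q_5 = 5*2658 + 517 = 13807.
  i=6: a_6=4, p_6 = 4*71305 + 13727 = 298947, q_6 = 4*13807 + 2658 = 57886.
  i=7: a_7=4, p_7 = 4*298947 + 71305 = 1267093, q_7 = 4*57886 + 13807 = 245351.

5/1, 31/6, 377/73, 2670/517, 13727/2658, 71305/13807, 298947/57886, 1267093/245351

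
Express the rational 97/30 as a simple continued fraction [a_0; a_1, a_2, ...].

Run the Euclidean algorithm on 97 and 30; the successive quotients are the partial quotients a_0, a_1, ... (each step inverts the fractional part left over by the previous one):
  97 = 3*30 + 7, so a_0 = 3.
  30 = 4*7 + 2, so a_1 = 4.
  7 = 3*2 + 1, so a_2 = 3.
  2 = 2*1 + 0, so a_3 = 2.
The remainder reaches 0 after 4 divisions, so the expansion has 4 partial quotients, read off in order.

[3; 4, 3, 2]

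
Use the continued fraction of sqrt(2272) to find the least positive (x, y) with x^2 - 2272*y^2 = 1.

(x, y) = (143, 3)

First expand sqrt(2272) as a continued fraction. With x_i = (sqrt(2272) + m_i)/d_i and (m_0, d_0) = (0, 1): a_0 = floor(sqrt(2272)) = 47, since 47^2 = 2209 <= 2272 < 2304 = 48^2.
Iterate m_{i+1} = d_i*a_i - m_i, d_{i+1} = (2272 - m_{i+1}^2)/d_i, a_{i+1} = floor((a_0 + m_{i+1})/d_{i+1}):
  m_1 = 1*47 - 0 = 47, d_1 = (2272 - 47^2)/1 = 63/1 = 63, a_1 = floor((47 + 47)/63) = 1.
  m_2 = 63*1 - 47 = 16, d_2 = (2272 - 16^2)/63 = 2016/63 = 32, a_2 = floor((47 + 16)/32) = 1.
  m_3 = 32*1 - 16 = 16, d_3 = (2272 - 16^2)/32 = 2016/32 = 63, a_3 = floor((47 + 16)/63) = 1.
  m_4 = 63*1 - 16 = 47, d_4 = (2272 - 47^2)/63 = 63/63 = 1, a_4 = floor((47 + 47)/1) = 94.
  m_5 = 1*94 - 47 = 47, d_5 = (2272 - 47^2)/1 = 63/1 = 63: (m_5, d_5) = (m_1, d_1) = (47, 63), so from here the quotients repeat a_1, ..., a_4; the period length is 4.
So sqrt(2272) = [47; (1, 1, 1, 94)] with period length k = 4.
k is even, so the fundamental solution of x^2 - 2272y^2 = 1 is (p_{k-1}, q_{k-1}) = (p_3, q_3); compute convergents through index 3.
Convergents (p_i = a_i*p_{i-1} + p_{i-2}, q_i = a_i*q_{i-1} + q_{i-2} with p_{-2}=0, p_{-1}=1, q_{-2}=1, q_{-1}=0):
  i=0: a_0=47, p_0 = 47*1 + 0 = 47, q_0 = 47*0 + 1 = 1.
  i=1: a_1=1, p_1 = 1*47 + 1 = 48, q_1 = 1*1 + 0 = 1.
  i=2: a_2=1, p_2 = 1*48 + 47 = 95, q_2 = 1*1 + 1 = 2.
  i=3: a_3=1, p_3 = 1*95 + 48 = 143, q_3 = 1*2 + 1 = 3.
Check: 143^2 - 2272*3^2 = 20449 - 20448 = 1, so (x, y) = (143, 3) solves the equation, and by the theorem it is the least positive solution.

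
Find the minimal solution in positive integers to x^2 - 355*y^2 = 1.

(x, y) = (954809, 50676)

First expand sqrt(355) as a continued fraction. With x_i = (sqrt(355) + m_i)/d_i and (m_0, d_0) = (0, 1): a_0 = floor(sqrt(355)) = 18, since 18^2 = 324 <= 355 < 361 = 19^2.
Iterate m_{i+1} = d_i*a_i - m_i, d_{i+1} = (355 - m_{i+1}^2)/d_i, a_{i+1} = floor((a_0 + m_{i+1})/d_{i+1}):
  m_1 = 1*18 - 0 = 18, d_1 = (355 - 18^2)/1 = 31/1 = 31, a_1 = floor((18 + 18)/31) = 1.
  m_2 = 31*1 - 18 = 13, d_2 = (355 - 13^2)/31 = 186/31 = 6, a_2 = floor((18 + 13)/6) = 5.
  m_3 = 6*5 - 13 = 17, d_3 = (355 - 17^2)/6 = 66/6 = 11, a_3 = floor((18 + 17)/11) = 3.
  m_4 = 11*3 - 17 = 16, d_4 = (355 - 16^2)/11 = 99/11 = 9, a_4 = floor((18 + 16)/9) = 3.
  m_5 = 9*3 - 16 = 11, d_5 = (355 - 11^2)/9 = 234/9 = 26, a_5 = floor((18 + 11)/26) = 1.
  m_6 = 26*1 - 11 = 15, d_6 = (355 - 15^2)/26 = 130/26 = 5, a_6 = floor((18 + 15)/5) = 6.
  m_7 = 5*6 - 15 = 15, d_7 = (355 - 15^2)/5 = 130/5 = 26, a_7 = floor((18 + 15)/26) = 1.
  m_8 = 26*1 - 15 = 11, d_8 = (355 - 11^2)/26 = 234/26 = 9, a_8 = floor((18 + 11)/9) = 3.
  m_9 = 9*3 - 11 = 16, d_9 = (355 - 16^2)/9 = 99/9 = 11, a_9 = floor((18 + 16)/11) = 3.
  m_10 = 11*3 - 16 = 17, d_10 = (355 - 17^2)/11 = 66/11 = 6, a_10 = floor((18 + 17)/6) = 5.
  m_11 = 6*5 - 17 = 13, d_11 = (355 - 13^2)/6 = 186/6 = 31, a_11 = floor((18 + 13)/31) = 1.
  m_12 = 31*1 - 13 = 18, d_12 = (355 - 18^2)/31 = 31/31 = 1, a_12 = floor((18 + 18)/1) = 36.
  m_13 = 1*36 - 18 = 18, d_13 = (355 - 18^2)/1 = 31/1 = 31: (m_13, d_13) = (m_1, d_1) = (18, 31), so from here the quotients repeat a_1, ..., a_12; the period length is 12.
So sqrt(355) = [18; (1, 5, 3, 3, 1, 6, 1, 3, 3, 5, 1, 36)] with period length k = 12.
k is even, so the fundamental solution of x^2 - 355y^2 = 1 is (p_{k-1}, q_{k-1}) = (p_11, q_11); compute convergents through index 11.
Convergents (p_i = a_i*p_{i-1} + p_{i-2}, q_i = a_i*q_{i-1} + q_{i-2} with p_{-2}=0, p_{-1}=1, q_{-2}=1, q_{-1}=0):
  i=0: a_0=18, p_0 = 18*1 + 0 = 18, q_0 = 18*0 + 1 = 1.
  i=1: a_1=1, p_1 = 1*18 + 1 = 19, q_1 = 1*1 + 0 = 1.
  i=2: a_2=5, p_2 = 5*19 + 18 = 113, q_2 = 5*1 + 1 = 6.
  i=3: a_3=3, p_3 = 3*113 + 19 = 358, q_3 = 3*6 + 1 = 19.
  i=4: a_4=3, p_4 = 3*358 + 113 = 1187, q_4 = 3*19 + 6 = 63.
  i=5: a_5=1, p_5 = 1*1187 + 358 = 1545, q_5 = 1*63 + 19 = 82.
  i=6: a_6=6, p_6 = 6*1545 + 1187 = 10457, q_6 = 6*82 + 63 = 555.
  i=7: a_7=1, p_7 = 1*10457 + 1545 = 12002, q_7 = 1*555 + 82 = 637.
  i=8: a_8=3, p_8 = 3*12002 + 10457 = 46463, q_8 = 3*637 + 555 = 2466.
  i=9: a_9=3, p_9 = 3*46463 + 12002 = 151391, q_9 = 3*2466 + 637 = 8035.
  i=10: a_10=5, p_10 = 5*151391 + 46463 = 803418, q_10 = 5*8035 + 2466 = 42641.
  i=11: a_11=1, p_11 = 1*803418 + 151391 = 954809, q_11 = 1*42641 + 8035 = 50676.
Check: 954809^2 - 355*50676^2 = 911660226481 - 911660226480 = 1, so (x, y) = (954809, 50676) solves the equation, and by the theorem it is the least positive solution.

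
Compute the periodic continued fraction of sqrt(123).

[11; (11, 22)]

Write x_i = (sqrt(123) + m_i)/d_i with (m_0, d_0) = (0, 1). a_0 = floor(sqrt(123)) = 11, since 11^2 = 121 <= 123 < 144 = 12^2.
Iterate m_{i+1} = d_i*a_i - m_i, d_{i+1} = (123 - m_{i+1}^2)/d_i, a_{i+1} = floor((a_0 + m_{i+1})/d_{i+1}):
  m_1 = 1*11 - 0 = 11, d_1 = (123 - 11^2)/1 = 2/1 = 2, a_1 = floor((11 + 11)/2) = 11.
  m_2 = 2*11 - 11 = 11, d_2 = (123 - 11^2)/2 = 2/2 = 1, a_2 = floor((11 + 11)/1) = 22.
  m_3 = 1*22 - 11 = 11, d_3 = (123 - 11^2)/1 = 2/1 = 2: (m_3, d_3) = (m_1, d_1) = (11, 2), so from here the quotients repeat a_1, a_2; the period length is 2.
Hence the expansion of sqrt(123) is a_0 = 11 followed by the repeating block 11, 22 (period 2).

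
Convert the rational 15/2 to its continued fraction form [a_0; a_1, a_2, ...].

[7; 2]

Run the Euclidean algorithm on 15 and 2; the successive quotients are the partial quotients a_0, a_1, ... (each step inverts the fractional part left over by the previous one):
  15 = 7*2 + 1, so a_0 = 7.
  2 = 2*1 + 0, so a_1 = 2.
The remainder reaches 0 after 2 divisions, so the expansion has 2 partial quotients, read off in order.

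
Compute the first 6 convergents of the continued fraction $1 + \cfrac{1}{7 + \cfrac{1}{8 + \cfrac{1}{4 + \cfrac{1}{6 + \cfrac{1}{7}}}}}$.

Using the convergent recurrence p_i = a_i*p_{i-1} + p_{i-2}, q_i = a_i*q_{i-1} + q_{i-2} with p_{-2}=0, p_{-1}=1, q_{-2}=1, q_{-1}=0:
  i=0: a_0=1, p_0 = 1*1 + 0 = 1, q_0 = 1*0 + 1 = 1.
  i=1: a_1=7, p_1 = 7*1 + 1 = 8, q_1 = 7*1 + 0 = 7.
  i=2: a_2=8, p_2 = 8*8 + 1 = 65, q_2 = 8*7 + 1 = 57.
  i=3: a_3=4, p_3 = 4*65 + 8 = 268, q_3 = 4*57 + 7 = 235.
  i=4: a_4=6, p_4 = 6*268 + 65 = 1673, q_4 = 6*235 + 57 = 1467.
  i=5: a_5=7, p_5 = 7*1673 + 268 = 11979, q_5 = 7*1467 + 235 = 10504.

1/1, 8/7, 65/57, 268/235, 1673/1467, 11979/10504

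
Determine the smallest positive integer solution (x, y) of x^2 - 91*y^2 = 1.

First expand sqrt(91) as a continued fraction. With x_i = (sqrt(91) + m_i)/d_i and (m_0, d_0) = (0, 1): a_0 = floor(sqrt(91)) = 9, since 9^2 = 81 <= 91 < 100 = 10^2.
Iterate m_{i+1} = d_i*a_i - m_i, d_{i+1} = (91 - m_{i+1}^2)/d_i, a_{i+1} = floor((a_0 + m_{i+1})/d_{i+1}):
  m_1 = 1*9 - 0 = 9, d_1 = (91 - 9^2)/1 = 10/1 = 10, a_1 = floor((9 + 9)/10) = 1.
  m_2 = 10*1 - 9 = 1, d_2 = (91 - 1^2)/10 = 90/10 = 9, a_2 = floor((9 + 1)/9) = 1.
  m_3 = 9*1 - 1 = 8, d_3 = (91 - 8^2)/9 = 27/9 = 3, a_3 = floor((9 + 8)/3) = 5.
  m_4 = 3*5 - 8 = 7, d_4 = (91 - 7^2)/3 = 42/3 = 14, a_4 = floor((9 + 7)/14) = 1.
  m_5 = 14*1 - 7 = 7, d_5 = (91 - 7^2)/14 = 42/14 = 3, a_5 = floor((9 + 7)/3) = 5.
  m_6 = 3*5 - 7 = 8, d_6 = (91 - 8^2)/3 = 27/3 = 9, a_6 = floor((9 + 8)/9) = 1.
  m_7 = 9*1 - 8 = 1, d_7 = (91 - 1^2)/9 = 90/9 = 10, a_7 = floor((9 + 1)/10) = 1.
  m_8 = 10*1 - 1 = 9, d_8 = (91 - 9^2)/10 = 10/10 = 1, a_8 = floor((9 + 9)/1) = 18.
  m_9 = 1*18 - 9 = 9, d_9 = (91 - 9^2)/1 = 10/1 = 10: (m_9, d_9) = (m_1, d_1) = (9, 10), so from here the quotients repeat a_1, ..., a_8; the period length is 8.
So sqrt(91) = [9; (1, 1, 5, 1, 5, 1, 1, 18)] with period length k = 8.
k is even, so the fundamental solution of x^2 - 91y^2 = 1 is (p_{k-1}, q_{k-1}) = (p_7, q_7); compute convergents through index 7.
Convergents (p_i = a_i*p_{i-1} + p_{i-2}, q_i = a_i*q_{i-1} + q_{i-2} with p_{-2}=0, p_{-1}=1, q_{-2}=1, q_{-1}=0):
  i=0: a_0=9, p_0 = 9*1 + 0 = 9, q_0 = 9*0 + 1 = 1.
  i=1: a_1=1, p_1 = 1*9 + 1 = 10, q_1 = 1*1 + 0 = 1.
  i=2: a_2=1, p_2 = 1*10 + 9 = 19, q_2 = 1*1 + 1 = 2.
  i=3: a_3=5, p_3 = 5*19 + 10 = 105, q_3 = 5*2 + 1 = 11.
  i=4: a_4=1, p_4 = 1*105 + 19 = 124, q_4 = 1*11 + 2 = 13.
  i=5: a_5=5, p_5 = 5*124 + 105 = 725, q_5 = 5*13 + 11 = 76.
  i=6: a_6=1, p_6 = 1*725 + 124 = 849, q_6 = 1*76 + 13 = 89.
  i=7: a_7=1, p_7 = 1*849 + 725 = 1574, q_7 = 1*89 + 76 = 165.
Check: 1574^2 - 91*165^2 = 2477476 - 2477475 = 1, so (x, y) = (1574, 165) solves the equation, and by the theorem it is the least positive solution.

(x, y) = (1574, 165)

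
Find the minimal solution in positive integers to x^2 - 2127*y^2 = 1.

First expand sqrt(2127) as a continued fraction. With x_i = (sqrt(2127) + m_i)/d_i and (m_0, d_0) = (0, 1): a_0 = floor(sqrt(2127)) = 46, since 46^2 = 2116 <= 2127 < 2209 = 47^2.
Iterate m_{i+1} = d_i*a_i - m_i, d_{i+1} = (2127 - m_{i+1}^2)/d_i, a_{i+1} = floor((a_0 + m_{i+1})/d_{i+1}):
  m_1 = 1*46 - 0 = 46, d_1 = (2127 - 46^2)/1 = 11/1 = 11, a_1 = floor((46 + 46)/11) = 8.
  m_2 = 11*8 - 46 = 42, d_2 = (2127 - 42^2)/11 = 363/11 = 33, a_2 = floor((46 + 42)/33) = 2.
  m_3 = 33*2 - 42 = 24, d_3 = (2127 - 24^2)/33 = 1551/33 = 47, a_3 = floor((46 + 24)/47) = 1.
  m_4 = 47*1 - 24 = 23, d_4 = (2127 - 23^2)/47 = 1598/47 = 34, a_4 = floor((46 + 23)/34) = 2.
  m_5 = 34*2 - 23 = 45, d_5 = (2127 - 45^2)/34 = 102/34 = 3, a_5 = floor((46 + 45)/3) = 30.
  m_6 = 3*30 - 45 = 45, d_6 = (2127 - 45^2)/3 = 102/3 = 34, a_6 = floor((46 + 45)/34) = 2.
  m_7 = 34*2 - 45 = 23, d_7 = (2127 - 23^2)/34 = 1598/34 = 47, a_7 = floor((46 + 23)/47) = 1.
  m_8 = 47*1 - 23 = 24, d_8 = (2127 - 24^2)/47 = 1551/47 = 33, a_8 = floor((46 + 24)/33) = 2.
  m_9 = 33*2 - 24 = 42, d_9 = (2127 - 42^2)/33 = 363/33 = 11, a_9 = floor((46 + 42)/11) = 8.
  m_10 = 11*8 - 42 = 46, d_10 = (2127 - 46^2)/11 = 11/11 = 1, a_10 = floor((46 + 46)/1) = 92.
  m_11 = 1*92 - 46 = 46, d_11 = (2127 - 46^2)/1 = 11/1 = 11: (m_11, d_11) = (m_1, d_1) = (46, 11), so from here the quotients repeat a_1, ..., a_10; the period length is 10.
So sqrt(2127) = [46; (8, 2, 1, 2, 30, 2, 1, 2, 8, 92)] with period length k = 10.
k is even, so the fundamental solution of x^2 - 2127y^2 = 1 is (p_{k-1}, q_{k-1}) = (p_9, q_9); compute convergents through index 9.
Convergents (p_i = a_i*p_{i-1} + p_{i-2}, q_i = a_i*q_{i-1} + q_{i-2} with p_{-2}=0, p_{-1}=1, q_{-2}=1, q_{-1}=0):
  i=0: a_0=46, p_0 = 46*1 + 0 = 46, q_0 = 46*0 + 1 = 1.
  i=1: a_1=8, p_1 = 8*46 + 1 = 369, q_1 = 8*1 + 0 = 8.
  i=2: a_2=2, p_2 = 2*369 + 46 = 784, q_2 = 2*8 + 1 = 17.
  i=3: a_3=1, p_3 = 1*784 + 369 = 1153, q_3 = 1*17 + 8 = 25.
  i=4: a_4=2, p_4 = 2*1153 + 784 = 3090, q_4 = 2*25 + 17 = 67.
  i=5: a_5=30, p_5 = 30*3090 + 1153 = 93853, q_5 = 30*67 + 25 = 2035.
  i=6: a_6=2, p_6 = 2*93853 + 3090 = 190796, q_6 = 2*2035 + 67 = 4137.
  i=7: a_7=1, p_7 = 1*190796 + 93853 = 284649, q_7 = 1*4137 + 2035 = 6172.
  i=8: a_8=2, p_8 = 2*284649 + 190796 = 760094, q_8 = 2*6172 + 4137 = 16481.
  i=9: a_9=8, p_9 = 8*760094 + 284649 = 6365401, q_9 = 8*16481 + 6172 = 138020.
Check: 6365401^2 - 2127*138020^2 = 40518329890801 - 40518329890800 = 1, so (x, y) = (6365401, 138020) solves the equation, and by the theorem it is the least positive solution.

(x, y) = (6365401, 138020)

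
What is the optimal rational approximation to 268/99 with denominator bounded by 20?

Expand x = 268/99 as a continued fraction with the Euclidean algorithm:
  268 = 2*99 + 70, so a_0 = 2.
  99 = 1*70 + 29, so a_1 = 1.
  70 = 2*29 + 12, so a_2 = 2.
  29 = 2*12 + 5, so a_3 = 2.
  12 = 2*5 + 2, so a_4 = 2.
  5 = 2*2 + 1, so a_5 = 2.
  2 = 2*1 + 0, so a_6 = 2.
so x = [2; 1, 2, 2, 2, 2, 2].
Convergents (p_i = a_i*p_{i-1} + p_{i-2}, q_i = a_i*q_{i-1} + q_{i-2} with p_{-2}=0, p_{-1}=1, q_{-2}=1, q_{-1}=0), until the denominator exceeds 20:
  i=0: a_0=2, p_0 = 2*1 + 0 = 2, q_0 = 2*0 + 1 = 1.
  i=1: a_1=1, p_1 = 1*2 + 1 = 3, q_1 = 1*1 + 0 = 1.
  i=2: a_2=2, p_2 = 2*3 + 2 = 8, q_2 = 2*1 + 1 = 3.
  i=3: a_3=2, p_3 = 2*8 + 3 = 19, q_3 = 2*3 + 1 = 7.
  i=4: a_4=2, p_4 = 2*19 + 8 = 46, q_4 = 2*7 + 3 = 17.
  i=5: a_5=2, p_5 = 2*46 + 19 = 111, q_5 = 2*17 + 7 = 41.
q_5 = 41 > 20, so the last convergent with denominator <= 20 is p_4/q_4 = 46/17.
The closest fraction with denominator <= 20 is either p_4/q_4 or the intermediate fraction (k*p_4 + p_3)/(k*q_4 + q_3) with the largest k >= 1 whose denominator stays <= 20; these approach x as k grows, and every other convergent or intermediate fraction in range is farther away.
Largest k: floor((20 - q_3)/q_4) = floor((20 - 7)/17) = 0.
Since k = 0, no intermediate fraction beyond p_4/q_4 has denominator <= 20, so the convergent 46/17 is the closest (its error is |268*17 - 46*99|/(99*17) = 2/1683).

46/17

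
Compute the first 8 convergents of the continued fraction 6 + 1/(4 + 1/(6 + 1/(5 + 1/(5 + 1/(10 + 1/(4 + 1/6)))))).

Using the convergent recurrence p_i = a_i*p_{i-1} + p_{i-2}, q_i = a_i*q_{i-1} + q_{i-2} with p_{-2}=0, p_{-1}=1, q_{-2}=1, q_{-1}=0:
  i=0: a_0=6, p_0 = 6*1 + 0 = 6, q_0 = 6*0 + 1 = 1.
  i=1: a_1=4, p_1 = 4*6 + 1 = 25, q_1 = 4*1 + 0 = 4.
  i=2: a_2=6, p_2 = 6*25 + 6 = 156, q_2 = 6*4 + 1 = 25.
  i=3: a_3=5, p_3 = 5*156 + 25 = 805, q_3 = 5*25 + 4 = 129.
  i=4: a_4=5, p_4 = 5*805 + 156 = 4181, q_4 = 5*129 + 25 = 670.
  i=5: a_5=10, p_5 = 10*4181 + 805 = 42615, q_5 = 10*670 + 129 = 6829.
  i=6: a_6=4, p_6 = 4*42615 + 4181 = 174641, q_6 = 4*6829 + 670 = 27986.
  i=7: a_7=6, p_7 = 6*174641 + 42615 = 1090461, q_7 = 6*27986 + 6829 = 174745.

6/1, 25/4, 156/25, 805/129, 4181/670, 42615/6829, 174641/27986, 1090461/174745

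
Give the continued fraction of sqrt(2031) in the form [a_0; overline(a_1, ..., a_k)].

[45; overline(15, 90)]

Write x_i = (sqrt(2031) + m_i)/d_i with (m_0, d_0) = (0, 1). a_0 = floor(sqrt(2031)) = 45, since 45^2 = 2025 <= 2031 < 2116 = 46^2.
Iterate m_{i+1} = d_i*a_i - m_i, d_{i+1} = (2031 - m_{i+1}^2)/d_i, a_{i+1} = floor((a_0 + m_{i+1})/d_{i+1}):
  m_1 = 1*45 - 0 = 45, d_1 = (2031 - 45^2)/1 = 6/1 = 6, a_1 = floor((45 + 45)/6) = 15.
  m_2 = 6*15 - 45 = 45, d_2 = (2031 - 45^2)/6 = 6/6 = 1, a_2 = floor((45 + 45)/1) = 90.
  m_3 = 1*90 - 45 = 45, d_3 = (2031 - 45^2)/1 = 6/1 = 6: (m_3, d_3) = (m_1, d_1) = (45, 6), so from here the quotients repeat a_1, a_2; the period length is 2.
Hence the expansion of sqrt(2031) is a_0 = 45 followed by the repeating block 15, 90 (period 2).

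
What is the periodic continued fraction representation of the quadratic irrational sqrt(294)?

[17; (6, 1, 4, 1, 6, 34)]

Write x_i = (sqrt(294) + m_i)/d_i with (m_0, d_0) = (0, 1). a_0 = floor(sqrt(294)) = 17, since 17^2 = 289 <= 294 < 324 = 18^2.
Iterate m_{i+1} = d_i*a_i - m_i, d_{i+1} = (294 - m_{i+1}^2)/d_i, a_{i+1} = floor((a_0 + m_{i+1})/d_{i+1}):
  m_1 = 1*17 - 0 = 17, d_1 = (294 - 17^2)/1 = 5/1 = 5, a_1 = floor((17 + 17)/5) = 6.
  m_2 = 5*6 - 17 = 13, d_2 = (294 - 13^2)/5 = 125/5 = 25, a_2 = floor((17 + 13)/25) = 1.
  m_3 = 25*1 - 13 = 12, d_3 = (294 - 12^2)/25 = 150/25 = 6, a_3 = floor((17 + 12)/6) = 4.
  m_4 = 6*4 - 12 = 12, d_4 = (294 - 12^2)/6 = 150/6 = 25, a_4 = floor((17 + 12)/25) = 1.
  m_5 = 25*1 - 12 = 13, d_5 = (294 - 13^2)/25 = 125/25 = 5, a_5 = floor((17 + 13)/5) = 6.
  m_6 = 5*6 - 13 = 17, d_6 = (294 - 17^2)/5 = 5/5 = 1, a_6 = floor((17 + 17)/1) = 34.
  m_7 = 1*34 - 17 = 17, d_7 = (294 - 17^2)/1 = 5/1 = 5: (m_7, d_7) = (m_1, d_1) = (17, 5), so from here the quotients repeat a_1, ..., a_6; the period length is 6.
Hence the expansion of sqrt(294) is a_0 = 17 followed by the repeating block 6, 1, 4, 1, 6, 34 (period 6).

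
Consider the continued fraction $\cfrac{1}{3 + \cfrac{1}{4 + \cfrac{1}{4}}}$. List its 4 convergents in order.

0/1, 1/3, 4/13, 17/55

Using the convergent recurrence p_i = a_i*p_{i-1} + p_{i-2}, q_i = a_i*q_{i-1} + q_{i-2} with p_{-2}=0, p_{-1}=1, q_{-2}=1, q_{-1}=0:
  i=0: a_0=0, p_0 = 0*1 + 0 = 0, q_0 = 0*0 + 1 = 1.
  i=1: a_1=3, p_1 = 3*0 + 1 = 1, q_1 = 3*1 + 0 = 3.
  i=2: a_2=4, p_2 = 4*1 + 0 = 4, q_2 = 4*3 + 1 = 13.
  i=3: a_3=4, p_3 = 4*4 + 1 = 17, q_3 = 4*13 + 3 = 55.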